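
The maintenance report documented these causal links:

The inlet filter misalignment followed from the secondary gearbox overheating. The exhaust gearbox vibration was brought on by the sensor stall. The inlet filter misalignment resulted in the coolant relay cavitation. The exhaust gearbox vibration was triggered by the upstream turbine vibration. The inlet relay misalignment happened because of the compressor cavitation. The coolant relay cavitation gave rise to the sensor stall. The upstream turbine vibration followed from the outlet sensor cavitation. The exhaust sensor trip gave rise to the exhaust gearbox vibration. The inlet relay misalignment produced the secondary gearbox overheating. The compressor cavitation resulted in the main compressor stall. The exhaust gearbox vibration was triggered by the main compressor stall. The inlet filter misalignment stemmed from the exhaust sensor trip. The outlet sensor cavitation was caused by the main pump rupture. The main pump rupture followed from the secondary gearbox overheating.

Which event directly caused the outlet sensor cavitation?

the main pump rupture

Upstream contributors include the compressor cavitation, the inlet relay misalignment, the secondary gearbox overheating, but only the main pump rupture feeds directly into the outlet sensor cavitation.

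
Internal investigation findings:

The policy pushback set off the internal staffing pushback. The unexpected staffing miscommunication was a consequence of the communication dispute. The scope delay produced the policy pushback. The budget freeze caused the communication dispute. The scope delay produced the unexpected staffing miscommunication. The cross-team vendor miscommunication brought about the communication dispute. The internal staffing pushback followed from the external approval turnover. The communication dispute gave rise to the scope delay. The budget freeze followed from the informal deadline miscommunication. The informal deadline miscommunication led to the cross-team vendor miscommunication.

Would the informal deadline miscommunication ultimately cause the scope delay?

Yes

There is a causal chain: the informal deadline miscommunication → the cross-team vendor miscommunication → the communication dispute → the scope delay.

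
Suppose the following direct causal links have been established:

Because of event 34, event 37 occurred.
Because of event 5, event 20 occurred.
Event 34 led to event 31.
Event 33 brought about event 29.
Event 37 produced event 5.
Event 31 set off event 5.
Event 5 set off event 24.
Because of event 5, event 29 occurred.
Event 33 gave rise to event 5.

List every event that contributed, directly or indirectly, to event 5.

event 31, event 33, event 34, event 37

Immediate causes of event 5: event 31, event 33, event 37.
Further upstream: event 34.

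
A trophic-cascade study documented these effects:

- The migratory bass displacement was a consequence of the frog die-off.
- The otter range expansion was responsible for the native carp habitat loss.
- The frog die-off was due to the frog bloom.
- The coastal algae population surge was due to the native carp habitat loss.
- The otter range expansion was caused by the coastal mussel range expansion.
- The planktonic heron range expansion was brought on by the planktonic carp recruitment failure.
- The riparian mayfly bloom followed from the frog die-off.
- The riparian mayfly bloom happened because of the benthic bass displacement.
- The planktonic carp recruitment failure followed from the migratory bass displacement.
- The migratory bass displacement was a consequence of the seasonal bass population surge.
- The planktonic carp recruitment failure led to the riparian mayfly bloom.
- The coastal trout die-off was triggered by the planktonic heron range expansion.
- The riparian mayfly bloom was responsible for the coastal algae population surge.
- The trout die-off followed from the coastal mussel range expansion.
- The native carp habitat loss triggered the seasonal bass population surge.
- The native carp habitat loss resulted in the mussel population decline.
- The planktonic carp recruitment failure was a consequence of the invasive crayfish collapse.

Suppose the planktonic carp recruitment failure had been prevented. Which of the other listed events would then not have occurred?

the coastal trout die-off, the planktonic heron range expansion

Downstream of the planktonic carp recruitment failure: the planktonic heron range expansion, the coastal trout die-off, the riparian mayfly bloom, the coastal algae population surge.
Of those, still caused via another path: the riparian mayfly bloom, the coastal algae population surge.
The remainder have no surviving cause.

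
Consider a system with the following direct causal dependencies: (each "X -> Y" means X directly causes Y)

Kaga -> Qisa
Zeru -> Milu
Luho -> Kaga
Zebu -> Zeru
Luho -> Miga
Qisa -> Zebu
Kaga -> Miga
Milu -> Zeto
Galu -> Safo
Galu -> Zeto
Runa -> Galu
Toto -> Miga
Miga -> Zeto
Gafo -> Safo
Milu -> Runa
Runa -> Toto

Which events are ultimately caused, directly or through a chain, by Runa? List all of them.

Direct effects: Galu, Toto.
2 steps out: Safo, Miga, Zeto.
Not reachable from it: Luho, Kaga, Qisa, Zebu, Zeru, Milu, Gafo.

Galu, Miga, Safo, Toto, Zeto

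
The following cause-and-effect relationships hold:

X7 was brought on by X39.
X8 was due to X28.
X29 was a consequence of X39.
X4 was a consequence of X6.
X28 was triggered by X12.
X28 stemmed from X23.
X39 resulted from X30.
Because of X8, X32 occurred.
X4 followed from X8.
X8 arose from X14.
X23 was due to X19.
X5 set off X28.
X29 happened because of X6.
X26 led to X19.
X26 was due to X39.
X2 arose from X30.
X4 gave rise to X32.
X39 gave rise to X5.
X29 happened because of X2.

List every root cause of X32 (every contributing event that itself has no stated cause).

X12, X14, X30, X6

Tracing upstream from X32: X32 ← X8 ← X28 ← X5 ← X39 ← X30.
A separate upstream branch: X32 ← X4 ← X6.
A separate upstream branch: X32 ← X8 ← X14.
A separate upstream branch: X32 ← X8 ← X28 ← X12.
Each of those chain origins has no stated cause.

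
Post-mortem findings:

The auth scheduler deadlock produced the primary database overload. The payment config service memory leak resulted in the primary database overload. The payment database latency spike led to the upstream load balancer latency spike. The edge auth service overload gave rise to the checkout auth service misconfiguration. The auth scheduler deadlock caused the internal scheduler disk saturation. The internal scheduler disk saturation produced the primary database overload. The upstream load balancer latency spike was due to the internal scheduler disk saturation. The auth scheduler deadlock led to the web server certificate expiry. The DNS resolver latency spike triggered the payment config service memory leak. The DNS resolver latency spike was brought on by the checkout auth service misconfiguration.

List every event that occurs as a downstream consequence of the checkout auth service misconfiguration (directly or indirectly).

Direct effects: the DNS resolver latency spike.
2 steps out: the payment config service memory leak.
3 steps out: the primary database overload.
Not reachable from it: the auth scheduler deadlock, the internal scheduler disk saturation, the payment database latency spike, the upstream load balancer latency spike, the edge auth service overload, the web server certificate expiry.

the DNS resolver latency spike, the payment config service memory leak, the primary database overload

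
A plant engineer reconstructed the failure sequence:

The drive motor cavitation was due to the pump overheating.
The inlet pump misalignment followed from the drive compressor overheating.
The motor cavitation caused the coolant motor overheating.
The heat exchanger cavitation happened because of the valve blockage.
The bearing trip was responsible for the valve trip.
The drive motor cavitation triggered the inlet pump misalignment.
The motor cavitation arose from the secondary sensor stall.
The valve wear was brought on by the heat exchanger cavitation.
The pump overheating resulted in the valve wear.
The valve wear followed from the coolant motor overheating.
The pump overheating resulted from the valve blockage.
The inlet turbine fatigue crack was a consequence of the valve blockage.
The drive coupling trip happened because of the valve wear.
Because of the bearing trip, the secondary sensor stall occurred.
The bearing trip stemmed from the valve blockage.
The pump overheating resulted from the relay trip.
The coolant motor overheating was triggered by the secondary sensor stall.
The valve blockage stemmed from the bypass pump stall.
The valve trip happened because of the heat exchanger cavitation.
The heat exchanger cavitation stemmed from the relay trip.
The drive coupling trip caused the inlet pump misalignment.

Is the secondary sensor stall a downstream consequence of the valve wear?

The valve wear leads to the drive coupling trip, the inlet pump misalignment; the secondary sensor stall is not among them.

No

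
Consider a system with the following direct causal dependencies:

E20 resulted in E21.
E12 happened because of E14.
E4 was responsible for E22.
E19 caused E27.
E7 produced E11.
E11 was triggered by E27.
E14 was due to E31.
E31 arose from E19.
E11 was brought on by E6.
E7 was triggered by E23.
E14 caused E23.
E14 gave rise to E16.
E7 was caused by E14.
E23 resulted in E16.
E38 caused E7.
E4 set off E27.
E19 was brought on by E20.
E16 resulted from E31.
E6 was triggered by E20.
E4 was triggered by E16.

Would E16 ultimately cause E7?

E16 leads to E4, E27, E22, E11; E7 is not among them.

No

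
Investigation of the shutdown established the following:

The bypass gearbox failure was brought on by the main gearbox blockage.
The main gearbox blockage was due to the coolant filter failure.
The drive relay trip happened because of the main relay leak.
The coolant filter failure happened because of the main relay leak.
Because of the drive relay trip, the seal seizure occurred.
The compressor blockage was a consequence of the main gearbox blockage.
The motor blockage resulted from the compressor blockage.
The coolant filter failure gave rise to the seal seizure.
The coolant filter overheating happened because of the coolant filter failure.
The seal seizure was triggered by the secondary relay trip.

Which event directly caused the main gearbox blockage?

Upstream contributors include the main relay leak, but only the coolant filter failure feeds directly into the main gearbox blockage.

the coolant filter failure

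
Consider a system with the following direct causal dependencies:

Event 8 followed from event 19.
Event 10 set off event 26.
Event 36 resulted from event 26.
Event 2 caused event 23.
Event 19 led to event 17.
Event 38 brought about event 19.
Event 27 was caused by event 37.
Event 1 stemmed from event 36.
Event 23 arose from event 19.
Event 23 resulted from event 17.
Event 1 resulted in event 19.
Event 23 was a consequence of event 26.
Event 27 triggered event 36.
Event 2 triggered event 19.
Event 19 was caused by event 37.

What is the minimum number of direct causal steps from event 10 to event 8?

Shortest chain: event 10 → event 26 → event 36 → event 1 → event 19 → event 8.

5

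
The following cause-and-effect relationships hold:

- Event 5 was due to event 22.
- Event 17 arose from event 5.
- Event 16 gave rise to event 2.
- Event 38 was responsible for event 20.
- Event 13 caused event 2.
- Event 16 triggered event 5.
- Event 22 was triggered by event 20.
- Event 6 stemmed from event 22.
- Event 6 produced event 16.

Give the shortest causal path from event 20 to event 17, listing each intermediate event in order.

event 20 → event 22
event 22 → event 5
event 5 → event 17
Length: 3 steps.

event 20 → event 22 → event 5 → event 17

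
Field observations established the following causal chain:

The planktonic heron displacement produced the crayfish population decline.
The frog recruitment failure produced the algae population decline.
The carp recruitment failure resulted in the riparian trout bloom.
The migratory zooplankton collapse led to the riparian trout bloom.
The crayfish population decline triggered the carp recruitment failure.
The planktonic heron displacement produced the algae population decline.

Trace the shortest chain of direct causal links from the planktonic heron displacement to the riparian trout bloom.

the planktonic heron displacement → the crayfish population decline → the carp recruitment failure → the riparian trout bloom

the planktonic heron displacement → the crayfish population decline
the crayfish population decline → the carp recruitment failure
the carp recruitment failure → the riparian trout bloom
Length: 3 steps.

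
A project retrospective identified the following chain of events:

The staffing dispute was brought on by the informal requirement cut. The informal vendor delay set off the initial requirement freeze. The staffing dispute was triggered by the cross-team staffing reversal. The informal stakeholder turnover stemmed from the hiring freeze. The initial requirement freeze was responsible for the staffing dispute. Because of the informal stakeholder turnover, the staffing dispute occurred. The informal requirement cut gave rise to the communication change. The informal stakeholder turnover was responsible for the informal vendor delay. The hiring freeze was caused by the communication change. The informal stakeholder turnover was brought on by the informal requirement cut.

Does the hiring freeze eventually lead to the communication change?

The hiring freeze leads to the informal stakeholder turnover, the informal vendor delay, the initial requirement freeze, the staffing dispute; the communication change is not among them.

No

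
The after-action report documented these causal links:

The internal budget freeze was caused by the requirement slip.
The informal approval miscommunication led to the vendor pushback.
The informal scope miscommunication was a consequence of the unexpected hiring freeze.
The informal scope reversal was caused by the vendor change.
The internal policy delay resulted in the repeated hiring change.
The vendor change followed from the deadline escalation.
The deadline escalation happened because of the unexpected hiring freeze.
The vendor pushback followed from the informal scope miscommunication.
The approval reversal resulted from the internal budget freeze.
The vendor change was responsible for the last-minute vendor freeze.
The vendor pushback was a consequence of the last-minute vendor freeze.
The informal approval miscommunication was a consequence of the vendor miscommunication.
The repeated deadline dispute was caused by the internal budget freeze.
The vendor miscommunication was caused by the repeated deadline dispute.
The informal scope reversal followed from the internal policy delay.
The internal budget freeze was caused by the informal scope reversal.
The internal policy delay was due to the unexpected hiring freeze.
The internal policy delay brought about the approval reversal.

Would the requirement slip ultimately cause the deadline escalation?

No

The requirement slip leads to the internal budget freeze, the approval reversal, the repeated deadline dispute, the vendor miscommunication, the informal approval miscommunication, the vendor pushback; the deadline escalation is not among them.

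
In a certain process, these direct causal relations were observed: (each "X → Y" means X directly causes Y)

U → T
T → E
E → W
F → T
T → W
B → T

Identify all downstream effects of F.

Direct effects: T.
2 steps out: E, W.
Not reachable from it: B, U.

E, T, W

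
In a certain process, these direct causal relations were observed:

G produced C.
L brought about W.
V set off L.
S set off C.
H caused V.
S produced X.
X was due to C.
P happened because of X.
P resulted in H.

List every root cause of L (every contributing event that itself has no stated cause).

G, S

Tracing upstream from L: L ← V ← H ← P ← X ← C ← G.
A separate upstream branch: L ← V ← H ← P ← X ← S.
Each of those chain origins has no stated cause.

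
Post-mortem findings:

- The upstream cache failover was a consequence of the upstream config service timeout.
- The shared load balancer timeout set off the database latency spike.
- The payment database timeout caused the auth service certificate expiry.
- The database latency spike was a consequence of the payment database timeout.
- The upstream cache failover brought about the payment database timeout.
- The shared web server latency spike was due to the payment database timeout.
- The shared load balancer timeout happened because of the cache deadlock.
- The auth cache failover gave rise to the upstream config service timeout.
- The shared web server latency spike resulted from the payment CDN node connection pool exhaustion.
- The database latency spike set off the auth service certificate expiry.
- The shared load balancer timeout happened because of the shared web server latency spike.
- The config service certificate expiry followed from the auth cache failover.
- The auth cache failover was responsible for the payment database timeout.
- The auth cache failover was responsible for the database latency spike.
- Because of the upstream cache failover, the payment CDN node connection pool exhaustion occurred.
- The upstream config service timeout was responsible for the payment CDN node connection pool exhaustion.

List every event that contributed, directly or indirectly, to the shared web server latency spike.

the auth cache failover, the payment CDN node connection pool exhaustion, the payment database timeout, the upstream cache failover, the upstream config service timeout

Immediate causes of the shared web server latency spike: the payment CDN node connection pool exhaustion, the payment database timeout.
Further upstream: the auth cache failover, the upstream config service timeout, the upstream cache failover.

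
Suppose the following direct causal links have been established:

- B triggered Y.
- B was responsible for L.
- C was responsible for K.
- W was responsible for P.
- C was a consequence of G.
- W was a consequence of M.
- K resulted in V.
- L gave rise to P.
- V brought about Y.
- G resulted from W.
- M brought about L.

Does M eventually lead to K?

There is a causal chain: M → W → G → C → K.

Yes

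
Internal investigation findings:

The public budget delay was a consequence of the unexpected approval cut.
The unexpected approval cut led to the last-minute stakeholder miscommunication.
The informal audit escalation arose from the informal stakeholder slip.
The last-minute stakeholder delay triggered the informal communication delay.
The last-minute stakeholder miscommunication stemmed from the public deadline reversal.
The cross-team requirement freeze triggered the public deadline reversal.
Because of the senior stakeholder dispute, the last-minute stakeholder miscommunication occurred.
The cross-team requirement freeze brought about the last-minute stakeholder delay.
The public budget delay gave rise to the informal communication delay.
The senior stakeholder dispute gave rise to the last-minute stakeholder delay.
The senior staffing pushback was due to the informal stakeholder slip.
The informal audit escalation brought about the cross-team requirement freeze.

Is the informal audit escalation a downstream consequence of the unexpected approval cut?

The unexpected approval cut leads to the public budget delay, the informal communication delay, the last-minute stakeholder miscommunication; the informal audit escalation is not among them.

No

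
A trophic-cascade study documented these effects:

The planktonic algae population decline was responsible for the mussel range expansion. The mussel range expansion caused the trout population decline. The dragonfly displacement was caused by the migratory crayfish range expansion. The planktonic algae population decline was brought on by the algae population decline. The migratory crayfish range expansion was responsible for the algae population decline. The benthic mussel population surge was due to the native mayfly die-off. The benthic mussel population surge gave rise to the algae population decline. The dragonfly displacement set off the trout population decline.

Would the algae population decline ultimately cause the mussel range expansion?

Yes

There is a causal chain: the algae population decline → the planktonic algae population decline → the mussel range expansion.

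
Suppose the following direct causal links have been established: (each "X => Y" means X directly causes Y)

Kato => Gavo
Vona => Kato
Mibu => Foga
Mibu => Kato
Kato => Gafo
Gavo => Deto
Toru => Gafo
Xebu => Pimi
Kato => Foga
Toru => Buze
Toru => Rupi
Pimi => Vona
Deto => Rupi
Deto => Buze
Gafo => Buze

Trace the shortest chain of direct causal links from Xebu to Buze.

Xebu → Pimi → Vona → Kato → Gafo → Buze

Xebu → Pimi
Pimi → Vona
Vona → Kato
Kato → Gafo
Gafo → Buze
Length: 5 steps.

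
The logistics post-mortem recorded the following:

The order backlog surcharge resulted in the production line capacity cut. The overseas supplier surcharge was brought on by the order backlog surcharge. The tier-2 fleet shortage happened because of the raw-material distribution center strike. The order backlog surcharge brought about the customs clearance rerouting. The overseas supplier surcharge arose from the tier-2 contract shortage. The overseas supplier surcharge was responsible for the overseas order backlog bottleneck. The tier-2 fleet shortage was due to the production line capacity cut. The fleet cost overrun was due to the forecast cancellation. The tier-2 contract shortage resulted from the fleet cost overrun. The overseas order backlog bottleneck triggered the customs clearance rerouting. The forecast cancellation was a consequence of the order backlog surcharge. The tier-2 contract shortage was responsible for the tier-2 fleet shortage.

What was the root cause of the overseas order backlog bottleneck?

the order backlog surcharge

Tracing upstream from the overseas order backlog bottleneck: the overseas order backlog bottleneck ← the overseas supplier surcharge ← the order backlog surcharge.
The order backlog surcharge has no stated cause, so it is the root.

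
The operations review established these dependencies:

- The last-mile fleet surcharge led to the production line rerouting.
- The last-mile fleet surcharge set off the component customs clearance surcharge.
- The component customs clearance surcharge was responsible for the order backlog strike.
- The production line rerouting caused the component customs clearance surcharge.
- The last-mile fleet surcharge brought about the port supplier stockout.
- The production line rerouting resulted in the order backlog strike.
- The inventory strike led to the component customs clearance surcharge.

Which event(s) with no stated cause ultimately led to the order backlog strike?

Tracing upstream from the order backlog strike: the order backlog strike ← the production line rerouting ← the last-mile fleet surcharge.
A separate upstream branch: the order backlog strike ← the component customs clearance surcharge ← the inventory strike.
Each of those chain origins has no stated cause.

the inventory strike, the last-mile fleet surcharge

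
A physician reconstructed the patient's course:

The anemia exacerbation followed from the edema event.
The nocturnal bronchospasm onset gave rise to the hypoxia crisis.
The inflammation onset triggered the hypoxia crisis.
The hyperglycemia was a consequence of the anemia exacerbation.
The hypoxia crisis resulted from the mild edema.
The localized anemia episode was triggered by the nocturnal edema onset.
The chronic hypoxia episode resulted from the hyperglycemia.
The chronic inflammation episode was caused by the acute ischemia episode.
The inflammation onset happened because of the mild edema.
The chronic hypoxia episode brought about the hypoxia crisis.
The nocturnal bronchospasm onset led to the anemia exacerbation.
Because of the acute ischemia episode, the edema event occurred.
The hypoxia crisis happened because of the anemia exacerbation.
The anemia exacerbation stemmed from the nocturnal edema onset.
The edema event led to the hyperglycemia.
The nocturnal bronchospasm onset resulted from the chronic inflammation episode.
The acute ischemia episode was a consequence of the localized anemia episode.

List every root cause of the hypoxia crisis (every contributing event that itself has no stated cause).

the mild edema, the nocturnal edema onset

Tracing upstream from the hypoxia crisis: the hypoxia crisis ← the mild edema.
A separate upstream branch: the hypoxia crisis ← the anemia exacerbation ← the nocturnal edema onset.
Each of those chain origins has no stated cause.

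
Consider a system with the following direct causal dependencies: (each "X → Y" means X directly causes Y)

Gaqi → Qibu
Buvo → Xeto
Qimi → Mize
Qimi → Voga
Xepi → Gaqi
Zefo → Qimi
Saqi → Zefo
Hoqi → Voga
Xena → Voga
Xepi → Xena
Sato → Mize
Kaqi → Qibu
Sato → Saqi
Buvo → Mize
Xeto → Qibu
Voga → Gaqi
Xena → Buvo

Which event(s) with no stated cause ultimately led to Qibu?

Hoqi, Kaqi, Sato, Xepi

Tracing upstream from Qibu: Qibu ← Gaqi ← Xepi.
A separate upstream branch: Qibu ← Gaqi ← Voga ← Hoqi.
A separate upstream branch: Qibu ← Gaqi ← Voga ← Qimi ← Zefo ← Saqi ← Sato.
A separate upstream branch: Qibu ← Kaqi.
Each of those chain origins has no stated cause.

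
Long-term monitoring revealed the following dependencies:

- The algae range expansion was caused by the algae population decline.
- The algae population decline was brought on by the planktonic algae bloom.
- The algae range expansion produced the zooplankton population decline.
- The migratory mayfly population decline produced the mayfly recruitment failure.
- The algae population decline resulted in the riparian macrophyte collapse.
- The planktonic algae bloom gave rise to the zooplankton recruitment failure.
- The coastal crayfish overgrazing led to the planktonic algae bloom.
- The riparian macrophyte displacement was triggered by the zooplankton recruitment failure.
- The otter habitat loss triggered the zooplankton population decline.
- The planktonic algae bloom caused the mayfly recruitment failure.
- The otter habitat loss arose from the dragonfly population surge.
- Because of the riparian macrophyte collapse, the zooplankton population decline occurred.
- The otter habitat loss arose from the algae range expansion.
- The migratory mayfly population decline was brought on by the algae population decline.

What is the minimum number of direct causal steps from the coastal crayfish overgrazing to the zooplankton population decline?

Shortest chain: the coastal crayfish overgrazing → the planktonic algae bloom → the algae population decline → the riparian macrophyte collapse → the zooplankton population decline.

4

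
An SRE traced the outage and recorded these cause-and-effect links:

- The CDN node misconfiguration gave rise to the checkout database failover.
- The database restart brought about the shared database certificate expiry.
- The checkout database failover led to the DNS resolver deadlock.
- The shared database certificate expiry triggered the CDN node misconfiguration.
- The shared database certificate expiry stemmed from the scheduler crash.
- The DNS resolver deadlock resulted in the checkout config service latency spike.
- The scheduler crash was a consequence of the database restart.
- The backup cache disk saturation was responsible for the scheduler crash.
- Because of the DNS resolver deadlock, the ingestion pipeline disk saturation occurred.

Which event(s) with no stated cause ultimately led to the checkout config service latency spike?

Tracing upstream from the checkout config service latency spike: the checkout config service latency spike ← the DNS resolver deadlock ← the checkout database failover ← the CDN node misconfiguration ← the shared database certificate expiry ← the database restart.
A separate upstream branch: the checkout config service latency spike ← the DNS resolver deadlock ← the checkout database failover ← the CDN node misconfiguration ← the shared database certificate expiry ← the scheduler crash ← the backup cache disk saturation.
Each of those chain origins has no stated cause.

the backup cache disk saturation, the database restart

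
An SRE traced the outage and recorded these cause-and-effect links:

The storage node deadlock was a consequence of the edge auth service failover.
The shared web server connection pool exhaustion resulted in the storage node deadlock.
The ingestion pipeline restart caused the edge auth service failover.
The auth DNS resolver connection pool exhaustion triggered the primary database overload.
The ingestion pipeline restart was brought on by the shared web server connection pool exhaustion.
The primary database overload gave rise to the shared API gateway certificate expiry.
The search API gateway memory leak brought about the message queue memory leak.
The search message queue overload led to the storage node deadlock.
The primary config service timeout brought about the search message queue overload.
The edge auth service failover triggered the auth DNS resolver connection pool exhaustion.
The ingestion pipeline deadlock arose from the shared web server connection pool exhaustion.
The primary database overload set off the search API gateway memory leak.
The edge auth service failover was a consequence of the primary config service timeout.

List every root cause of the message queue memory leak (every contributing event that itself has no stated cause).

Tracing upstream from the message queue memory leak: the message queue memory leak ← the search API gateway memory leak ← the primary database overload ← the auth DNS resolver connection pool exhaustion ← the edge auth service failover ← the primary config service timeout.
A separate upstream branch: the message queue memory leak ← the search API gateway memory leak ← the primary database overload ← the auth DNS resolver connection pool exhaustion ← the edge auth service failover ← the ingestion pipeline restart ← the shared web server connection pool exhaustion.
Each of those chain origins has no stated cause.

the primary config service timeout, the shared web server connection pool exhaustion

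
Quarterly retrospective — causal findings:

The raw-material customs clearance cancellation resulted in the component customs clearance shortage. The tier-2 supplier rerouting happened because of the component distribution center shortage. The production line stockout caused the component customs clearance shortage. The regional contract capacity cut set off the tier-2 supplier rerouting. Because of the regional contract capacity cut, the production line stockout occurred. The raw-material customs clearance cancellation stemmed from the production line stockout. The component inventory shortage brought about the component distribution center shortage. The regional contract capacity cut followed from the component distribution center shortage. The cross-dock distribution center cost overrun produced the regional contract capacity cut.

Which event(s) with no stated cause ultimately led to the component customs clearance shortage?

the component inventory shortage, the cross-dock distribution center cost overrun

Tracing upstream from the component customs clearance shortage: the component customs clearance shortage ← the production line stockout ← the regional contract capacity cut ← the component distribution center shortage ← the component inventory shortage.
A separate upstream branch: the component customs clearance shortage ← the production line stockout ← the regional contract capacity cut ← the cross-dock distribution center cost overrun.
Each of those chain origins has no stated cause.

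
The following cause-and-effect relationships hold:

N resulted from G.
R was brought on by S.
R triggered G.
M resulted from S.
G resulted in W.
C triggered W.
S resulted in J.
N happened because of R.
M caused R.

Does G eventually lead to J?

No

G leads to N, W; J is not among them.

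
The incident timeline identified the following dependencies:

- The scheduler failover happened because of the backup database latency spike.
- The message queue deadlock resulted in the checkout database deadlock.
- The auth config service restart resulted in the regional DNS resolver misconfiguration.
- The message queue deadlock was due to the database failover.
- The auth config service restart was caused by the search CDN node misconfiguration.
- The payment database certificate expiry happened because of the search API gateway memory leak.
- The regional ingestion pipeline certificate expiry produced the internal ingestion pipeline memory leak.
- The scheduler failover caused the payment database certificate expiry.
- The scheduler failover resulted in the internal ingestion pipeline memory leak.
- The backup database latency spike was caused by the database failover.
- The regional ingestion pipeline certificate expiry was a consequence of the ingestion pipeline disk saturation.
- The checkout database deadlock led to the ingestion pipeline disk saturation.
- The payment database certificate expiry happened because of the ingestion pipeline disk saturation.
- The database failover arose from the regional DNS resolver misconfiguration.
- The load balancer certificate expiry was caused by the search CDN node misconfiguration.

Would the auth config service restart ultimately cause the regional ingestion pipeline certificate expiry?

Yes

There is a causal chain: the auth config service restart → the regional DNS resolver misconfiguration → the database failover → the message queue deadlock → the checkout database deadlock → the ingestion pipeline disk saturation → the regional ingestion pipeline certificate expiry.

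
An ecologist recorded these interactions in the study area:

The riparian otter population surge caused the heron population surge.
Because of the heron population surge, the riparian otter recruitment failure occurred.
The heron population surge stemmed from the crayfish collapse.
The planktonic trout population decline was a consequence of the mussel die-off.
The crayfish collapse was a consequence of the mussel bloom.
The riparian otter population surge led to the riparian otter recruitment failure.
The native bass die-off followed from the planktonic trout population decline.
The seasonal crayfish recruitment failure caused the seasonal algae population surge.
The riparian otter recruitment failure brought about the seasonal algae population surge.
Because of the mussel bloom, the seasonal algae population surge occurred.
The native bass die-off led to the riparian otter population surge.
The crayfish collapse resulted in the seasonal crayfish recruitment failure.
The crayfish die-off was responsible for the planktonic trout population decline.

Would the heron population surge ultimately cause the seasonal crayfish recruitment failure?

The heron population surge leads to the riparian otter recruitment failure, the seasonal algae population surge; the seasonal crayfish recruitment failure is not among them.

No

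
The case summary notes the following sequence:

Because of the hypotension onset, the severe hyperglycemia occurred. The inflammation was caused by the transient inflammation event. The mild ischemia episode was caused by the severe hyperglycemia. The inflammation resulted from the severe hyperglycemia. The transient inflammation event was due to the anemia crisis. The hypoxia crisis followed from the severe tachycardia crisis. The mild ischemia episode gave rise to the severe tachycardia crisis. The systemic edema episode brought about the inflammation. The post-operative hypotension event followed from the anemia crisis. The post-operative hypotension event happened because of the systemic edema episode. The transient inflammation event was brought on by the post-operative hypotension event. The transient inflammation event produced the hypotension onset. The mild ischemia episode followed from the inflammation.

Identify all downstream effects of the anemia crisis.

the hypotension onset, the hypoxia crisis, the inflammation, the mild ischemia episode, the post-operative hypotension event, the severe hyperglycemia, the severe tachycardia crisis, the transient inflammation event

Direct effects: the post-operative hypotension event, the transient inflammation event.
2 steps out: the hypotension onset, the inflammation.
3 steps out: the severe hyperglycemia, the mild ischemia episode.
4 steps out: the severe tachycardia crisis.
5 steps out: the hypoxia crisis.
Not reachable from it: the systemic edema episode.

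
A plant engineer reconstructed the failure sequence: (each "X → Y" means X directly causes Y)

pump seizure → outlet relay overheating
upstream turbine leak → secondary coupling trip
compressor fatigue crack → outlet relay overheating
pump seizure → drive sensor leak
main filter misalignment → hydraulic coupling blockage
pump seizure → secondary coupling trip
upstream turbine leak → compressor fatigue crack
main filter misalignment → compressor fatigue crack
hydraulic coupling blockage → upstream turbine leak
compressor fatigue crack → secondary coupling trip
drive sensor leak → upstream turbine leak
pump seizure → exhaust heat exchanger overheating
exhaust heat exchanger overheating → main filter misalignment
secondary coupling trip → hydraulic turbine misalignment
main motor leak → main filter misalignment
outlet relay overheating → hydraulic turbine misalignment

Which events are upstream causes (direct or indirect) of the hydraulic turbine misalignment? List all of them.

the compressor fatigue crack, the drive sensor leak, the exhaust heat exchanger overheating, the hydraulic coupling blockage, the main filter misalignment, the main motor leak, the outlet relay overheating, the pump seizure, the secondary coupling trip, the upstream turbine leak

Immediate causes of the hydraulic turbine misalignment: the outlet relay overheating, the secondary coupling trip.
Further upstream: the pump seizure, the drive sensor leak, the exhaust heat exchanger overheating, the main filter misalignment, the hydraulic coupling blockage, the upstream turbine leak, the compressor fatigue crack, the main motor leak.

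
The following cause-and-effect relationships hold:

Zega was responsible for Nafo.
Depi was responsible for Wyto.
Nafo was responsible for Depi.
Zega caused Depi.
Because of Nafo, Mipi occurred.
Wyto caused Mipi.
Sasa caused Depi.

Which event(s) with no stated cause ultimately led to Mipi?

Sasa, Zega

Tracing upstream from Mipi: Mipi ← Nafo ← Zega.
A separate upstream branch: Mipi ← Wyto ← Depi ← Sasa.
Each of those chain origins has no stated cause.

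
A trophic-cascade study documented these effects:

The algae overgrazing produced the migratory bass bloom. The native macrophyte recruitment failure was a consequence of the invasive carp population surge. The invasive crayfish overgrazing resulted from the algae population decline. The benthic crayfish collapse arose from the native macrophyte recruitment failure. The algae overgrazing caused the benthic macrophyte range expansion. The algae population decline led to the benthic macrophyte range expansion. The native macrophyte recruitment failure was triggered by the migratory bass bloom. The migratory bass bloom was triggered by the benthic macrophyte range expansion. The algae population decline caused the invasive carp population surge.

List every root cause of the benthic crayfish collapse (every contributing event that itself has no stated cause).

Tracing upstream from the benthic crayfish collapse: the benthic crayfish collapse ← the native macrophyte recruitment failure ← the invasive carp population surge ← the algae population decline.
A separate upstream branch: the benthic crayfish collapse ← the native macrophyte recruitment failure ← the migratory bass bloom ← the algae overgrazing.
Each of those chain origins has no stated cause.

the algae overgrazing, the algae population decline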